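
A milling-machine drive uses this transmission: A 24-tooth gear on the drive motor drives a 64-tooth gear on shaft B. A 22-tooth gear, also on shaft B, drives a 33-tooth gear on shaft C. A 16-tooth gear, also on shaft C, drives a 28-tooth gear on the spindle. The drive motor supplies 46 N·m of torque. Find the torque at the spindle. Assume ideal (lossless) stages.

322 N·m

After the gear mesh (64/24): 46 × 2.6667 = 122.67 N·m
After the gear mesh (33/22): 122.67 × 1.5 = 184 N·m
After the gear mesh (28/16): 184 × 1.75 = 322 N·m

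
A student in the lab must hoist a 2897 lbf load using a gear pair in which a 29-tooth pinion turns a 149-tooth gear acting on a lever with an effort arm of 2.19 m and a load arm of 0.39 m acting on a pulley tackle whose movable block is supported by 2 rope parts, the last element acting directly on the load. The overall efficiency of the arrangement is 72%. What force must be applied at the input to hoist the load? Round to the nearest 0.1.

Gear pair MA = 149/29 = 5.1379.
Lever MA = effort arm / load arm = 2.19/0.39 = 5.6154.
Block-and-tackle MA = number of supporting rope parts = 2.
Combined ideal MA = 5.1379 × 5.6154 × 2 = 57.703.
Actual MA = 57.703 × 0.72 = 41.546.
Effort = load / actual MA = 2897 / 41.546 = 69.73 lbf.

69.7 lbf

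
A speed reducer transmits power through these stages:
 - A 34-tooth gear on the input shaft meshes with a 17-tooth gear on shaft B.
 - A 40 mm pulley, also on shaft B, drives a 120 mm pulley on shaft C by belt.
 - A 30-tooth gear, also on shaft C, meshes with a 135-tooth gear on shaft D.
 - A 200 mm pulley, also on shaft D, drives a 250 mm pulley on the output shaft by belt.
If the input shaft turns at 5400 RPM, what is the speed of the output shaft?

640 RPM

the input shaft → shaft B (gear mesh, 17/34): 5400 ÷ 0.5 = 10800 RPM
shaft B → shaft C (belt, 120/40): 10800 ÷ 3 = 3600 RPM
shaft C → shaft D (gear mesh, 135/30): 3600 ÷ 4.5 = 800 RPM
shaft D → the output shaft (belt, 250/200): 800 ÷ 1.25 = 640 RPM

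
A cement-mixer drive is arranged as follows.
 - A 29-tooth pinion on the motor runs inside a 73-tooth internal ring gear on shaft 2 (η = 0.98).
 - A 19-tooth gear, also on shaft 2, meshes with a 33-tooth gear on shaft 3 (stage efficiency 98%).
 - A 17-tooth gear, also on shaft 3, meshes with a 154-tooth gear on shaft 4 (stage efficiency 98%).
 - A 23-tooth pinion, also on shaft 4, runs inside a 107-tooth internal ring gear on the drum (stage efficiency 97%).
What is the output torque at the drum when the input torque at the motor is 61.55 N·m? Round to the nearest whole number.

10354 N·m

After the internal gear (73/29): 61.55 × 2.5172 × 0.98 = 151.84 N·m
After the gear mesh (33/19): 151.84 × 1.7368 × 0.98 = 258.44 N·m
After the gear mesh (154/17): 258.44 × 9.0588 × 0.98 = 2294.4 N·m
After the internal gear (107/23): 2294.4 × 4.6522 × 0.97 = 10354 N·m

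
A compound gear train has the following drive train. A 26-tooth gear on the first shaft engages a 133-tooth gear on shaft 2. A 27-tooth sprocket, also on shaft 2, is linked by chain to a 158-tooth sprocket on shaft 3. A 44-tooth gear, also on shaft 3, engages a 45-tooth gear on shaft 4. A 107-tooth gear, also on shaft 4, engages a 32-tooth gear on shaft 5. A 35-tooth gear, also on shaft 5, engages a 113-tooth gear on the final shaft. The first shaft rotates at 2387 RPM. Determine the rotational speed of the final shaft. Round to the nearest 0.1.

gear mesh 133/26 = 5.1154 → 2387/5.1154 = 466.63 RPM
chain 158/27 = 5.8519 → 466.63/5.8519 = 79.741 RPM
gear mesh 45/44 = 1.0227 → 79.741/1.0227 = 77.969 RPM
gear mesh 32/107 = 0.29907 → 77.969/0.29907 = 260.71 RPM
gear mesh 113/35 = 3.2286 → 260.71/3.2286 = 80.75 RPM

80.8 RPM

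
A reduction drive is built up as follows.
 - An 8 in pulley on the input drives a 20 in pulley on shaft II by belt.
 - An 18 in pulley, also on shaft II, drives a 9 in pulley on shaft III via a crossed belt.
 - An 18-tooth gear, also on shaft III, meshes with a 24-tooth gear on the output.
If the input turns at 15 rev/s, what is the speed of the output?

9 rev/s

belt 20/8 = 2.5 → 15/2.5 = 6 rev/s
belt 9/18 = 0.5 → 6/0.5 = 12 rev/s
gear mesh 24/18 = 1.3333 → 12/1.3333 = 9 rev/s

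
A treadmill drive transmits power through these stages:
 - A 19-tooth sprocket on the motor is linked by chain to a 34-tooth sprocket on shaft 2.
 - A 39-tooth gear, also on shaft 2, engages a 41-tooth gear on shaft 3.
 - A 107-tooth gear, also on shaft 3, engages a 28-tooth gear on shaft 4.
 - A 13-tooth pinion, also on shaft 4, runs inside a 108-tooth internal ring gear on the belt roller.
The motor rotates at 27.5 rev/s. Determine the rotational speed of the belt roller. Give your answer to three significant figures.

Chain: ratio = 34/19 = 1.7895, so shaft 2 turns at 27.5 / 1.7895 = 15.368 rev/s.
Gear mesh: ratio = 41/39 = 1.0513, so shaft 3 turns at 15.368 / 1.0513 = 14.618 rev/s.
Gear mesh: ratio = 28/107 = 0.26168, so shaft 4 turns at 14.618 / 0.26168 = 55.862 rev/s.
Internal gear: ratio = 108/13 = 8.3077, so the belt roller turns at 55.862 / 8.3077 = 6.7241 rev/s.

6.72 rev/s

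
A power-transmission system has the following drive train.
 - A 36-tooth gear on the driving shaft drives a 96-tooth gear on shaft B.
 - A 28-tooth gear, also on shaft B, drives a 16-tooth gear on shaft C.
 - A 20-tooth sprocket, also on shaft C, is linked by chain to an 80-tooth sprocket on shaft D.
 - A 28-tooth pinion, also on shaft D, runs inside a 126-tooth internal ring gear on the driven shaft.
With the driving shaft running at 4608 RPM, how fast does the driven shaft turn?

168 RPM

gear mesh 96/36 = 2.6667 → 4608/2.6667 = 1728 RPM
gear mesh 16/28 = 0.57143 → 1728/0.57143 = 3024 RPM
chain 80/20 = 4 → 3024/4 = 756 RPM
internal gear 126/28 = 4.5 → 756/4.5 = 168 RPM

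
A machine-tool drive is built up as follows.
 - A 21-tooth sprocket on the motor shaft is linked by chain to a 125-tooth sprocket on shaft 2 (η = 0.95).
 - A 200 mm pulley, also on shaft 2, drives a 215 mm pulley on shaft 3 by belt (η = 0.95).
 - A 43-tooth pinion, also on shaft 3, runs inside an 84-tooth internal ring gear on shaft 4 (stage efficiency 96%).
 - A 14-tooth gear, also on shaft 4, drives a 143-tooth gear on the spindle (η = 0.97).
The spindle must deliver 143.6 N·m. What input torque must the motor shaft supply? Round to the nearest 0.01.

Overall ratio R = 5.9524 × 1.075 × 1.9535 × 10.214 = 127.68; overall efficiency η = 0.95 × 0.95 × 0.96 × 0.97 = 0.8404.
Input torque = output torque / (R × η) = 143.6 / (127.68 × 0.8404) = 1.3383 N·m.

1.34 N·m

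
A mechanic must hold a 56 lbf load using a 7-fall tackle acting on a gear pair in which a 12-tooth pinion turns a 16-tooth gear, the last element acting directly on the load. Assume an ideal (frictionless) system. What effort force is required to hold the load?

Block-and-tackle MA = number of supporting rope parts = 7.
Gear pair MA = 16/12 = 1.3333.
Combined ideal MA = 7 × 1.3333 = 9.3333.
Effort = load / MA = 56 / 9.3333 = 6 lbf.

6 lbf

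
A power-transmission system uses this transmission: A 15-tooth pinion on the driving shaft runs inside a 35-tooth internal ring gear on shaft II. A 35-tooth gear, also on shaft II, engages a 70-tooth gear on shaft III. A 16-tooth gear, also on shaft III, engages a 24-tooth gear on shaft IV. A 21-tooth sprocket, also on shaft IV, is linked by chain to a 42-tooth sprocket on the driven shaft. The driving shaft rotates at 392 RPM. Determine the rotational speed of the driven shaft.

28 RPM

the driving shaft → shaft II (internal gear, 35/15): 392 ÷ 2.3333 = 168 RPM
shaft II → shaft III (gear mesh, 70/35): 168 ÷ 2 = 84 RPM
shaft III → shaft IV (gear mesh, 24/16): 84 ÷ 1.5 = 56 RPM
shaft IV → the driven shaft (chain, 42/21): 56 ÷ 2 = 28 RPM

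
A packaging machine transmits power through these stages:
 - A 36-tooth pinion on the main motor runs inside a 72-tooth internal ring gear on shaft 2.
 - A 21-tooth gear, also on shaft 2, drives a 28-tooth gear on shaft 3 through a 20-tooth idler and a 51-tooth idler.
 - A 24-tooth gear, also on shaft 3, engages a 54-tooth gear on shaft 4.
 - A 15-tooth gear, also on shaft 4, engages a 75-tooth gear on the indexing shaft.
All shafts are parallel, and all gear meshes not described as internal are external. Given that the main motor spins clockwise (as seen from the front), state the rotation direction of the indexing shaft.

the main motor → shaft 2: internal mesh, same direction → CW.
shaft 2 → shaft 3: driver → idler → idler → driven is 3 external meshes, 3 reversals → CCW.
shaft 3 → shaft 4: external mesh, 1 reversal → CW.
shaft 4 → the indexing shaft: external mesh, 1 reversal → CCW.
5 reversals in total — an odd number — so the indexing shaft turns opposite to the main motor.

counterclockwise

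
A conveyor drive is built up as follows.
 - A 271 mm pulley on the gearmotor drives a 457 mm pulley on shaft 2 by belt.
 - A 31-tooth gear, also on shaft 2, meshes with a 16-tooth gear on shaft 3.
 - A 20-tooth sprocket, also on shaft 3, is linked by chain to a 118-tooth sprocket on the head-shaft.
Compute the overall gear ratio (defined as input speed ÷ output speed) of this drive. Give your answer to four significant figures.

Each stage contributes driven/driver: belt 457/271 = 1.6863, gear mesh 16/31 = 0.51613, chain 118/20 = 5.9.
Overall: 1.6863 × 0.51613 × 5.9 = 5.1352.

5.135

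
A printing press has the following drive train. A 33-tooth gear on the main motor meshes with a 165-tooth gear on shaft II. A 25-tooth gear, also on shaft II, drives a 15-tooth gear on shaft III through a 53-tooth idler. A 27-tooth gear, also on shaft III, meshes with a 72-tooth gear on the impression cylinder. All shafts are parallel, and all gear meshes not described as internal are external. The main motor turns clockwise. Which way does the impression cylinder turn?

clockwise

the main motor → shaft II: external mesh, 1 reversal → CCW.
shaft II → shaft III: driver → idler → driven is 2 external meshes, 2 reversals → CCW.
shaft III → the impression cylinder: external mesh, 1 reversal → CW.
4 reversals in total — an even number — so the impression cylinder turns the same way as the main motor.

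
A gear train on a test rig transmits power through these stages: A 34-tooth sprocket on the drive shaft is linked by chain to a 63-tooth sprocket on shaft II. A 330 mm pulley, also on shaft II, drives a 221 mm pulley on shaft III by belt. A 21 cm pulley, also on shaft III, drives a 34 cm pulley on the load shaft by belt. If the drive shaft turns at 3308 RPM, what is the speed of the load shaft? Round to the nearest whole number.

1647 RPM

Chain: ratio = 63/34 = 1.8529, so shaft II turns at 3308 / 1.8529 = 1785.3 RPM.
Belt: ratio = 221/330 = 0.6697, so shaft III turns at 1785.3 / 0.6697 = 2665.8 RPM.
Belt: ratio = 34/21 = 1.619, so the load shaft turns at 2665.8 / 1.619 = 1646.5 RPM.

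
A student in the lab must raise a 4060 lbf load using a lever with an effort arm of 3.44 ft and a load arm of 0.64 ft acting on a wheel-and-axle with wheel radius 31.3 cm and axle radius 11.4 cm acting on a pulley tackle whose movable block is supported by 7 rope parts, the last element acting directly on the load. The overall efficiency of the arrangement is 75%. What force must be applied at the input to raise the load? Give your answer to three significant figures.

Lever MA = effort arm / load arm = 3.44/0.64 = 5.375.
Wheel-and-axle MA = R/r = 31.3/11.4 = 2.7456.
Block-and-tackle MA = number of supporting rope parts = 7.
Combined ideal MA = 5.375 × 2.7456 × 7 = 103.3.
Actual MA = 103.3 × 0.75 = 77.478.
Effort = load / actual MA = 4060 / 77.478 = 52.402 lbf.

52.4 lbf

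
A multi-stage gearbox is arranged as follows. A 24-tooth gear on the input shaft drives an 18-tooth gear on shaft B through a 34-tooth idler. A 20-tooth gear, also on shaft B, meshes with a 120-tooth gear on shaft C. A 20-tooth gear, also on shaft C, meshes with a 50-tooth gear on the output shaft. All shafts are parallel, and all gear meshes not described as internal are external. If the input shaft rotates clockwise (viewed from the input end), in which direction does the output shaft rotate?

clockwise

the input shaft → shaft B: driver → idler → driven is 2 external meshes, 2 reversals → CW.
shaft B → shaft C: external mesh, 1 reversal → CCW.
shaft C → the output shaft: external mesh, 1 reversal → CW.
4 reversals in total — an even number — so the output shaft turns the same way as the input shaft.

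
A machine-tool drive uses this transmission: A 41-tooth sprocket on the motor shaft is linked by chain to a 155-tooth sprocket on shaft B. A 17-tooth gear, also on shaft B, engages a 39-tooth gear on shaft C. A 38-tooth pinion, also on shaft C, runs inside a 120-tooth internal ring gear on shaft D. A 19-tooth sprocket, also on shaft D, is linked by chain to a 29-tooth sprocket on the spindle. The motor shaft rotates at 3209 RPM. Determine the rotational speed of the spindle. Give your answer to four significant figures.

76.77 RPM

the motor shaft → shaft B (chain, 155/41): 3209 ÷ 3.7805 = 848.83 RPM
shaft B → shaft C (gear mesh, 39/17): 848.83 ÷ 2.2941 = 370 RPM
shaft C → shaft D (internal gear, 120/38): 370 ÷ 3.1579 = 117.17 RPM
shaft D → the spindle (chain, 29/19): 117.17 ÷ 1.5263 = 76.765 RPM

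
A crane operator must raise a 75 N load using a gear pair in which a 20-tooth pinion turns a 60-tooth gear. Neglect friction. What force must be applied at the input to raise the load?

25 N

Gear pair MA = 60/20 = 3.
Effort = load / MA = 75 / 3 = 25 N.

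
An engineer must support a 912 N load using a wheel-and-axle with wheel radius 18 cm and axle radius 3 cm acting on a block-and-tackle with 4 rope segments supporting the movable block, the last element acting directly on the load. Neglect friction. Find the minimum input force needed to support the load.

38 N

Wheel-and-axle MA = R/r = 18/3 = 6.
Block-and-tackle MA = number of supporting rope parts = 4.
Combined ideal MA = 6 × 4 = 24.
Effort = load / MA = 912 / 24 = 38 N.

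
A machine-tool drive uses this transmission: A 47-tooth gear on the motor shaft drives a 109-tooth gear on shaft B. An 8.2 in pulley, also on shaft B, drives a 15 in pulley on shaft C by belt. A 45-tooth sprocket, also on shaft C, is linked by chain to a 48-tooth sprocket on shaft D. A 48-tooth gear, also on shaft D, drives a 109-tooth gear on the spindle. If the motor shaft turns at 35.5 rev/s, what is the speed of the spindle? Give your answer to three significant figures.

Gear mesh: ratio = 109/47 = 2.3191, so shaft B turns at 35.5 / 2.3191 = 15.307 rev/s.
Belt: ratio = 15/8.2 = 1.8293, so shaft C turns at 15.307 / 1.8293 = 8.368 rev/s.
Chain: ratio = 48/45 = 1.0667, so shaft D turns at 8.368 / 1.0667 = 7.845 rev/s.
Gear mesh: ratio = 109/48 = 2.2708, so the spindle turns at 7.845 / 2.2708 = 3.4547 rev/s.

3.45 rev/s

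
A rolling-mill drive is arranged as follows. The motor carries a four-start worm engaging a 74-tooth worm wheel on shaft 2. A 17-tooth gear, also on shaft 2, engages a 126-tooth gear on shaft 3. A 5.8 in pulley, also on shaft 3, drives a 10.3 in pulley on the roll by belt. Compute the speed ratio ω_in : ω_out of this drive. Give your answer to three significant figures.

Each stage contributes driven/driver: worm 74/4 = 18.5, gear mesh 126/17 = 7.4118, belt 10.3/5.8 = 1.7759.
Overall: 18.5 × 7.4118 × 1.7759 = 243.5.

244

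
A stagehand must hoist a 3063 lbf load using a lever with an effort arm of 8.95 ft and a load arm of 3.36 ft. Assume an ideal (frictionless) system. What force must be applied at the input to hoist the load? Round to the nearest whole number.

Lever MA = effort arm / load arm = 8.95/3.36 = 2.6637.
Effort = load / MA = 3063 / 2.6637 = 1149.9 lbf.

1150 lbf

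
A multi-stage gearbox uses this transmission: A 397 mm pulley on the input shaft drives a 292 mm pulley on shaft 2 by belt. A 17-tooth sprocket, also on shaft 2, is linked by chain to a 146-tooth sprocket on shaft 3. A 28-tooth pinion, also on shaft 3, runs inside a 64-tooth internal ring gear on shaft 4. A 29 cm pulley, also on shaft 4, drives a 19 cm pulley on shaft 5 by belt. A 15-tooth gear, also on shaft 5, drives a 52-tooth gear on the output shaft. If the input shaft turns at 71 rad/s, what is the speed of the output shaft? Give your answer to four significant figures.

2.165 rad/s

Belt: ratio = 292/397 = 0.73552, so shaft 2 turns at 71 / 0.73552 = 96.531 rad/s.
Chain: ratio = 146/17 = 8.5882, so shaft 3 turns at 96.531 / 8.5882 = 11.24 rad/s.
Internal gear: ratio = 64/28 = 2.2857, so shaft 4 turns at 11.24 / 2.2857 = 4.9175 rad/s.
Belt: ratio = 19/29 = 0.65517, so shaft 5 turns at 4.9175 / 0.65517 = 7.5056 rad/s.
Gear mesh: ratio = 52/15 = 3.4667, so the output shaft turns at 7.5056 / 3.4667 = 2.1651 rad/s.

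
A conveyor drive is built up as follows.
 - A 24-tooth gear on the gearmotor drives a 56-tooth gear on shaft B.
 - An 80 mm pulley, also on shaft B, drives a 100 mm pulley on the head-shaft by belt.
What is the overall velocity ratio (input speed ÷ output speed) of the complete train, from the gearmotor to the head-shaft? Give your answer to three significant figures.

Each stage contributes driven/driver: gear mesh 56/24 = 2.3333, belt 100/80 = 1.25.
Overall: 2.3333 × 1.25 = 2.9167.

2.92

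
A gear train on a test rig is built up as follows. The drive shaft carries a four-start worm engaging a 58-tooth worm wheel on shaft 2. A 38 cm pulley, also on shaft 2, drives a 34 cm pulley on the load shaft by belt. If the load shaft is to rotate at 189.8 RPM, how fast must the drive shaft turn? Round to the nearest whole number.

Overall ratio R = 14.5 × 0.89474 = 12.974.
Required input speed = output speed × R = 189.8 × 12.974 = 2462.4 RPM.

2462 RPM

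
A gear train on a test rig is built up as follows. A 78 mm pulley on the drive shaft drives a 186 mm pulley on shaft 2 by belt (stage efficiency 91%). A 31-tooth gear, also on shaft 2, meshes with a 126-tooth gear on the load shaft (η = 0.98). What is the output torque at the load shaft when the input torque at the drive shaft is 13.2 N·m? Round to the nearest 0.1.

114.1 N·m

Belt: ratio = 186/78 = 2.3846; torque at shaft 2 = 13.2 × 2.3846 × 0.91 = 28.644 N·m.
Gear mesh: ratio = 126/31 = 4.0645; torque at the load shaft = 28.644 × 4.0645 × 0.98 = 114.1 N·m.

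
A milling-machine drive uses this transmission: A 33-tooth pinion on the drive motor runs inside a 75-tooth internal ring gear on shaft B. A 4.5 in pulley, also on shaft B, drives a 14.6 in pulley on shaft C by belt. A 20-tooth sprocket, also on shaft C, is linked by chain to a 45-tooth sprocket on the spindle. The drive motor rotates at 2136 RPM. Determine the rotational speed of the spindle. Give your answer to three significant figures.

129 RPM

the drive motor → shaft B (internal gear, 75/33): 2136 ÷ 2.2727 = 939.84 RPM
shaft B → shaft C (belt, 14.6/4.5): 939.84 ÷ 3.2444 = 289.68 RPM
shaft C → the spindle (chain, 45/20): 289.68 ÷ 2.25 = 128.75 RPM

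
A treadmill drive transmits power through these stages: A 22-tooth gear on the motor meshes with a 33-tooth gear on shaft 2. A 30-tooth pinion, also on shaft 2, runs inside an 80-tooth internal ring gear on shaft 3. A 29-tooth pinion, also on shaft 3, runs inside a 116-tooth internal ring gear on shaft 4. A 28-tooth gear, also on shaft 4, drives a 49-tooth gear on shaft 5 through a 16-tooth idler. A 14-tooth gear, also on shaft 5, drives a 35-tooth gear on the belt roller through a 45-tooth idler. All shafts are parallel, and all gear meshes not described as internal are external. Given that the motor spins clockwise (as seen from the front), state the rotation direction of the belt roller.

anticlockwise

the motor → shaft 2: external mesh, 1 reversal → CCW.
shaft 2 → shaft 3: internal mesh, same direction → CCW.
shaft 3 → shaft 4: internal mesh, same direction → CCW.
shaft 4 → shaft 5: driver → idler → driven is 2 external meshes, 2 reversals → CCW.
shaft 5 → the belt roller: driver → idler → driven is 2 external meshes, 2 reversals → CCW.
5 reversals in total — an odd number — so the belt roller turns opposite to the motor.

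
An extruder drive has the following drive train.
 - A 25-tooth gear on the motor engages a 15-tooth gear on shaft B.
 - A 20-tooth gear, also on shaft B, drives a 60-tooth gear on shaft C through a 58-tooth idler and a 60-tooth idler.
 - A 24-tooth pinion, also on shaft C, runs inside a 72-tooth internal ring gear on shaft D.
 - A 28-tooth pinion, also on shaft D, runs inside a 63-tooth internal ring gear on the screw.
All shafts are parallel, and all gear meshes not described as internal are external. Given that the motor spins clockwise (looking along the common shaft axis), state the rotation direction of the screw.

the motor → shaft B: external mesh, 1 reversal → CCW.
shaft B → shaft C: driver → idler → idler → driven is 3 external meshes, 3 reversals → CW.
shaft C → shaft D: internal mesh, same direction → CW.
shaft D → the screw: internal mesh, same direction → CW.
4 reversals in total — an even number — so the screw turns the same way as the motor.

clockwise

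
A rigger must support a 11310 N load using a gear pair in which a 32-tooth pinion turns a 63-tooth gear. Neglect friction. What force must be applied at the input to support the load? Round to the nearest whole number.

Gear pair MA = 63/32 = 1.9688.
Effort = load / MA = 11310 / 1.9688 = 5744.8 N.

5745 N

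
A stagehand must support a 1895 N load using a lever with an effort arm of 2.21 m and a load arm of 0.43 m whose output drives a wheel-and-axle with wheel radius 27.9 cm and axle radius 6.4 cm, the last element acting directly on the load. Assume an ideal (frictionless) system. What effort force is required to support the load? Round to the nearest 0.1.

84.6 N

Lever MA = effort arm / load arm = 2.21/0.43 = 5.1395.
Wheel-and-axle MA = R/r = 27.9/6.4 = 4.3594.
Combined ideal MA = 5.1395 × 4.3594 = 22.405.
Effort = load / MA = 1895 / 22.405 = 84.579 N.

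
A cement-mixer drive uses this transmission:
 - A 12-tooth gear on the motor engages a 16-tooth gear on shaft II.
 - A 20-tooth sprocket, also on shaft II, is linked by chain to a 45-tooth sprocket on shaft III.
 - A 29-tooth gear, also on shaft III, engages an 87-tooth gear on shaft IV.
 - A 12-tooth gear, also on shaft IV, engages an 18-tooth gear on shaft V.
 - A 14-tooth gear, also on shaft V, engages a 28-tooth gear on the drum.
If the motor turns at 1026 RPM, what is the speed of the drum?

the motor → shaft II (gear mesh, 16/12): 1026 ÷ 1.3333 = 769.5 RPM
shaft II → shaft III (chain, 45/20): 769.5 ÷ 2.25 = 342 RPM
shaft III → shaft IV (gear mesh, 87/29): 342 ÷ 3 = 114 RPM
shaft IV → shaft V (gear mesh, 18/12): 114 ÷ 1.5 = 76 RPM
shaft V → the drum (gear mesh, 28/14): 76 ÷ 2 = 38 RPM

38 RPM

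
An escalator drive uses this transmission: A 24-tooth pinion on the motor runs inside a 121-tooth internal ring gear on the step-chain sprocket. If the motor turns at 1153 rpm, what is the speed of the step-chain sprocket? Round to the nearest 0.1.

228.7 rpm

the motor → the step-chain sprocket (internal gear, 121/24): 1153 ÷ 5.0417 = 228.69 rpm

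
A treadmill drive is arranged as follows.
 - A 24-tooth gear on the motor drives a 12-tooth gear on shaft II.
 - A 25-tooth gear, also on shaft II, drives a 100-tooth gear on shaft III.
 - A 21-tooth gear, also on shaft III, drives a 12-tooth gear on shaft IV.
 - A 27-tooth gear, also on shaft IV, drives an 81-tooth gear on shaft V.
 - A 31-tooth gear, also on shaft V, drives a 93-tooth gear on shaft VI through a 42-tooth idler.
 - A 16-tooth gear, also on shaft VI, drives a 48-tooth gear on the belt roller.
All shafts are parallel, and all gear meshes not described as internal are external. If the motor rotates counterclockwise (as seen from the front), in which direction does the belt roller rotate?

the motor → shaft II: external mesh, 1 reversal → CW.
shaft II → shaft III: external mesh, 1 reversal → CCW.
shaft III → shaft IV: external mesh, 1 reversal → CW.
shaft IV → shaft V: external mesh, 1 reversal → CCW.
shaft V → shaft VI: driver → idler → driven is 2 external meshes, 2 reversals → CCW.
shaft VI → the belt roller: external mesh, 1 reversal → CW.
7 reversals in total — an odd number — so the belt roller turns opposite to the motor.

clockwise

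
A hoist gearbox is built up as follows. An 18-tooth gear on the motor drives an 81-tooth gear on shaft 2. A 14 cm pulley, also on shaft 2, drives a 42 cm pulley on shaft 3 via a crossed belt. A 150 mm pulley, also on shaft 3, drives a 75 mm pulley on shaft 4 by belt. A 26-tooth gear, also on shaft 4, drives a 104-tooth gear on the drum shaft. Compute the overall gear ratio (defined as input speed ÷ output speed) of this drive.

Each stage contributes driven/driver: gear mesh 81/18 = 4.5, belt 42/14 = 3, belt 75/150 = 0.5, gear mesh 104/26 = 4.
Overall: 4.5 × 3 × 0.5 × 4 = 27.

27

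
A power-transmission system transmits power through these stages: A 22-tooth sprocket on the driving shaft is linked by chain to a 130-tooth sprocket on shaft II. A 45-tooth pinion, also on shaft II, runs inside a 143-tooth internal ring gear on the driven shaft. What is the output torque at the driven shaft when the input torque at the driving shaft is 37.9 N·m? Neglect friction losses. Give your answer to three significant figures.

712 N·m

After the chain (130/22): 37.9 × 5.9091 = 223.95 N·m
After the internal gear (143/45): 223.95 × 3.1778 = 711.68 N·m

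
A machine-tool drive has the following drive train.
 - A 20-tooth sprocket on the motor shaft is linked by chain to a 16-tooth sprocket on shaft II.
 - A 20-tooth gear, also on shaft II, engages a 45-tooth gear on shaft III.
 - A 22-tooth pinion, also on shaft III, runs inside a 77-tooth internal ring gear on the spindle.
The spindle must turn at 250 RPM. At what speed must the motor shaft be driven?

1575 RPM

Overall ratio R = 0.8 × 2.25 × 3.5 = 6.3.
Required input speed = output speed × R = 250 × 6.3 = 1575 RPM.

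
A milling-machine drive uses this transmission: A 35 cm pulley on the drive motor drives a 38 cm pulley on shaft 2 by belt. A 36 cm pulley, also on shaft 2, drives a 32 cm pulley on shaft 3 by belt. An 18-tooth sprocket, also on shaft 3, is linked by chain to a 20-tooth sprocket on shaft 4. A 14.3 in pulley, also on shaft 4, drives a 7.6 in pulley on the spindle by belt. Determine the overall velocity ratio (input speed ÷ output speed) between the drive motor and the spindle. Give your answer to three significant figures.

Each stage contributes driven/driver: belt 38/35 = 1.0857, belt 32/36 = 0.88889, chain 20/18 = 1.1111, belt 7.6/14.3 = 0.53147.
Overall: 1.0857 × 0.88889 × 1.1111 × 0.53147 = 0.5699.

0.570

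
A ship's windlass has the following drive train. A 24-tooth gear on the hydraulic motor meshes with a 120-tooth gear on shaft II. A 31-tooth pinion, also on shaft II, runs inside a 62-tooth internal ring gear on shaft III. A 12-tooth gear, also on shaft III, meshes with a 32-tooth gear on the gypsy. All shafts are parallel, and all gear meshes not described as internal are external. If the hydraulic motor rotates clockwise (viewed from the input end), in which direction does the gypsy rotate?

the hydraulic motor → shaft II: external mesh, 1 reversal → CCW.
shaft II → shaft III: internal mesh, same direction → CCW.
shaft III → the gypsy: external mesh, 1 reversal → CW.
2 reversals in total — an even number — so the gypsy turns the same way as the hydraulic motor.

clockwise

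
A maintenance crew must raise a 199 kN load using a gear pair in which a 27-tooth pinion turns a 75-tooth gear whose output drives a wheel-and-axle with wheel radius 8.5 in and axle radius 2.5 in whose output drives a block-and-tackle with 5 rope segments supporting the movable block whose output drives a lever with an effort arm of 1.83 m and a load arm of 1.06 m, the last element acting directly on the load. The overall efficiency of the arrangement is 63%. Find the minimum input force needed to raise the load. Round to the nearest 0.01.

Gear pair MA = 75/27 = 2.7778.
Wheel-and-axle MA = R/r = 8.5/2.5 = 3.4.
Block-and-tackle MA = number of supporting rope parts = 5.
Lever MA = effort arm / load arm = 1.83/1.06 = 1.7264.
Combined ideal MA = 2.7778 × 3.4 × 5 × 1.7264 = 81.525.
Actual MA = 81.525 × 0.63 = 51.361.
Effort = load / actual MA = 199 / 51.361 = 3.8745 kN.

3.87 kN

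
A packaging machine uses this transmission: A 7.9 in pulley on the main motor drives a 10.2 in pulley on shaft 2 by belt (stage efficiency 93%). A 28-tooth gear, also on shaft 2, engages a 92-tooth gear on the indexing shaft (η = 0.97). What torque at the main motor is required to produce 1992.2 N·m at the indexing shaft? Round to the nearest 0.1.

Overall ratio R = 1.2911 × 3.2857 = 4.2423; overall efficiency η = 0.93 × 0.97 = 0.9021.
Input torque = output torque / (R × η) = 1992.2 / (4.2423 × 0.9021) = 520.57 N·m.

520.6 N·m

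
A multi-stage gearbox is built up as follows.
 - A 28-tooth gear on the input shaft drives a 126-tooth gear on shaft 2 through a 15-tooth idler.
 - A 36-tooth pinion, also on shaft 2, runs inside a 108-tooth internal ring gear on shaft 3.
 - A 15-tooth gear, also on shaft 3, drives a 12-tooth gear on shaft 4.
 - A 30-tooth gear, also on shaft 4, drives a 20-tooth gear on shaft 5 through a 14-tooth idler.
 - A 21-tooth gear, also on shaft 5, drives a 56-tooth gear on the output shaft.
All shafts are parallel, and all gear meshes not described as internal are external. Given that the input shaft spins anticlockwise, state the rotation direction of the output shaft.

the input shaft → shaft 2: driver → idler → driven is 2 external meshes, 2 reversals → CCW.
shaft 2 → shaft 3: internal mesh, same direction → CCW.
shaft 3 → shaft 4: external mesh, 1 reversal → CW.
shaft 4 → shaft 5: driver → idler → driven is 2 external meshes, 2 reversals → CW.
shaft 5 → the output shaft: external mesh, 1 reversal → CCW.
6 reversals in total — an even number — so the output shaft turns the same way as the input shaft.

anticlockwise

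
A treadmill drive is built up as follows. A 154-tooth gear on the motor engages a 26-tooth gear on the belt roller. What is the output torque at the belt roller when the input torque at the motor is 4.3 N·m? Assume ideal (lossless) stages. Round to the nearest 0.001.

0.726 N·m

Gear mesh: ratio = 26/154 = 0.16883; torque at the belt roller = 4.3 × 0.16883 = 0.72597 N·m.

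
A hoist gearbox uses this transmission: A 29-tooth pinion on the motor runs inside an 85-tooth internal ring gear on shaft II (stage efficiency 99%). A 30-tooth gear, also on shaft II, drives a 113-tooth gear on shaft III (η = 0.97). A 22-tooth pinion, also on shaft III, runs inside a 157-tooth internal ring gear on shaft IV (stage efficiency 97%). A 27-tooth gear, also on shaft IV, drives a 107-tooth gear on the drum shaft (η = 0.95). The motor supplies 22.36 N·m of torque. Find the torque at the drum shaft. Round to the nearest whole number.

6178 N·m

After the internal gear (85/29): 22.36 × 2.931 × 0.99 = 64.883 N·m
After the gear mesh (113/30): 64.883 × 3.7667 × 0.97 = 237.06 N·m
After the internal gear (157/22): 237.06 × 7.1364 × 0.97 = 1641 N·m
After the gear mesh (107/27): 1641 × 3.963 × 0.95 = 6178 N·m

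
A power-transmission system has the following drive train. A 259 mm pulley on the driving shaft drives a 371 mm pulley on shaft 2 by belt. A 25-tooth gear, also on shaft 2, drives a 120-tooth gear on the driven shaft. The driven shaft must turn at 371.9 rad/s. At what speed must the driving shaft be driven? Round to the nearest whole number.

2557 rad/s

Overall ratio R = 1.4324 × 4.8 = 6.8757.
Required input speed = output speed × R = 371.9 × 6.8757 = 2557.1 rad/s.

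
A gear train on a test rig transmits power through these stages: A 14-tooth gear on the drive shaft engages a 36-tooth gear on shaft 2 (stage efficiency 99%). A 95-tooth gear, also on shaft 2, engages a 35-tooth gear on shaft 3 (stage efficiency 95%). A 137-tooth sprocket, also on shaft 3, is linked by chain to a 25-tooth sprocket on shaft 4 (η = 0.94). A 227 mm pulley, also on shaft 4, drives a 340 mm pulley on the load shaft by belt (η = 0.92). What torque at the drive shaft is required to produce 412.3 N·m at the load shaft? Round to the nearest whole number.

1958 N·m

Overall ratio R = 2.5714 × 0.36842 × 0.18248 × 1.4978 = 0.25894; overall efficiency η = 0.99 × 0.95 × 0.94 × 0.92 = 0.8133.
Input torque = output torque / (R × η) = 412.3 / (0.25894 × 0.8133) = 1957.7 N·m.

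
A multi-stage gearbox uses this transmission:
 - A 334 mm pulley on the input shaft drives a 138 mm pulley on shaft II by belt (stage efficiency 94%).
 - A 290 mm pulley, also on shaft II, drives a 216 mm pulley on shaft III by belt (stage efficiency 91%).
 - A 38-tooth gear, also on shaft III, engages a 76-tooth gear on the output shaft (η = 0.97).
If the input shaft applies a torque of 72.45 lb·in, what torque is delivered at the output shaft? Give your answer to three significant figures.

Belt: ratio = 138/334 = 0.41317; torque at shaft II = 72.45 × 0.41317 × 0.94 = 28.138 lb·in.
Belt: ratio = 216/290 = 0.74483; torque at shaft III = 28.138 × 0.74483 × 0.91 = 19.072 lb·in.
Gear mesh: ratio = 76/38 = 2; torque at the output shaft = 19.072 × 2 × 0.97 = 37 lb·in.

37.0 lb·in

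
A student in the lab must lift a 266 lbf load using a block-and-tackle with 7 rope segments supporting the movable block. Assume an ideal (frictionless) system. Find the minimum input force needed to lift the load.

38 lbf

Block-and-tackle MA = number of supporting rope parts = 7.
Effort = load / MA = 266 / 7 = 38 lbf.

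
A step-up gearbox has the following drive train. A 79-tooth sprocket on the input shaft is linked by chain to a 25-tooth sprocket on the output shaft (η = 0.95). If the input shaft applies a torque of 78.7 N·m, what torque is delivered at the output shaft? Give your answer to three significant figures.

23.7 N·m

After the chain (25/79): 78.7 × 0.31646 × 0.95 = 23.66 N·m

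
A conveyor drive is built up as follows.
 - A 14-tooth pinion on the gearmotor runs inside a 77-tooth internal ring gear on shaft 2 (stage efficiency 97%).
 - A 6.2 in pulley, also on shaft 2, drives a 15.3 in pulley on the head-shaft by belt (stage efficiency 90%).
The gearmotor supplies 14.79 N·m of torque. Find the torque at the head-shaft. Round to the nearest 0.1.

internal gear 77/14 = 5.5 → τ = 14.79·5.5·0.97 = 78.905 N·m
belt 15.3/6.2 = 2.4677 → τ = 78.905·2.4677·0.90 = 175.24 N·m

175.2 N·m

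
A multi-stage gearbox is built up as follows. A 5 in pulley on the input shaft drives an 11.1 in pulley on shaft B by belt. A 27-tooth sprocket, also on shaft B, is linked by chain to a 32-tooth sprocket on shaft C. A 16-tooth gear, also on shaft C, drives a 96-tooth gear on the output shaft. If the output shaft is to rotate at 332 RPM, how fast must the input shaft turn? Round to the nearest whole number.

Overall ratio R = 2.22 × 1.1852 × 6 = 15.787.
Required input speed = output speed × R = 332 × 15.787 = 5241.2 RPM.

5241 RPM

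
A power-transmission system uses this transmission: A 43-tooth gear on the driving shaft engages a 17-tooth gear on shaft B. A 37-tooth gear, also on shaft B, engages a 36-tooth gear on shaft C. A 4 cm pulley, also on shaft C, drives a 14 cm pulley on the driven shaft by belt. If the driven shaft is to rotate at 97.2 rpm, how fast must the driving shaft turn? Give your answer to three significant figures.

Overall ratio R = 0.39535 × 0.97297 × 3.5 = 1.3463.
Required input speed = output speed × R = 97.2 × 1.3463 = 130.86 rpm.

131 rpm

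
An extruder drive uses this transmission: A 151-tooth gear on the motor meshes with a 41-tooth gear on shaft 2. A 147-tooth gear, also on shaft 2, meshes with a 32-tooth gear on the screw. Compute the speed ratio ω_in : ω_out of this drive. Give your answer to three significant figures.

Each stage contributes driven/driver: gear mesh 41/151 = 0.27152, gear mesh 32/147 = 0.21769.
Overall: 0.27152 × 0.21769 = 0.059107.

0.0591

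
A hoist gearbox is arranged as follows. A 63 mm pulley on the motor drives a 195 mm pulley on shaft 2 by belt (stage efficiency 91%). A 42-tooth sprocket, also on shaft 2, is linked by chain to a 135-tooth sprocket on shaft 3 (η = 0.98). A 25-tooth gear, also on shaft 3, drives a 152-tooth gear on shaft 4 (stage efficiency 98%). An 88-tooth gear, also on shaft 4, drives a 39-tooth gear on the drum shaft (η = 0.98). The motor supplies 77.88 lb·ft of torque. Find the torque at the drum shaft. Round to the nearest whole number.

1788 lb·ft

Belt: ratio = 195/63 = 3.0952; torque at shaft 2 = 77.88 × 3.0952 × 0.91 = 219.36 lb·ft.
Chain: ratio = 135/42 = 3.2143; torque at shaft 3 = 219.36 × 3.2143 × 0.98 = 690.99 lb·ft.
Gear mesh: ratio = 152/25 = 6.08; torque at shaft 4 = 690.99 × 6.08 × 0.98 = 4117.2 lb·ft.
Gear mesh: ratio = 39/88 = 0.44318; torque at the drum shaft = 4117.2 × 0.44318 × 0.98 = 1788.2 lb·ft.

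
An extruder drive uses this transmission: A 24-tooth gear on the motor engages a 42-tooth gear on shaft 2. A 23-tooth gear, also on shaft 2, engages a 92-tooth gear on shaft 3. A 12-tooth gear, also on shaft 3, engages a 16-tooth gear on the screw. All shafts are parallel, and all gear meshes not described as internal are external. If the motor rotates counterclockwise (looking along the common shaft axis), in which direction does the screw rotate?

the motor → shaft 2: external mesh, 1 reversal → CW.
shaft 2 → shaft 3: external mesh, 1 reversal → CCW.
shaft 3 → the screw: external mesh, 1 reversal → CW.
3 reversals in total — an odd number — so the screw turns opposite to the motor.

clockwise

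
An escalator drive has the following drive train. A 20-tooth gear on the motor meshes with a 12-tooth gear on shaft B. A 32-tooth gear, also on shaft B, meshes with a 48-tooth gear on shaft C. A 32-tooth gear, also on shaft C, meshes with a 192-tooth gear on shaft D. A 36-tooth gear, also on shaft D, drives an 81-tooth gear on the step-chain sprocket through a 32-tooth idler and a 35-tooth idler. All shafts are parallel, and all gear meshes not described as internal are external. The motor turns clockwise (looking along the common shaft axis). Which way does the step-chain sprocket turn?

clockwise

the motor → shaft B: external mesh, 1 reversal → CCW.
shaft B → shaft C: external mesh, 1 reversal → CW.
shaft C → shaft D: external mesh, 1 reversal → CCW.
shaft D → the step-chain sprocket: driver → idler → idler → driven is 3 external meshes, 3 reversals → CW.
6 reversals in total — an even number — so the step-chain sprocket turns the same way as the motor.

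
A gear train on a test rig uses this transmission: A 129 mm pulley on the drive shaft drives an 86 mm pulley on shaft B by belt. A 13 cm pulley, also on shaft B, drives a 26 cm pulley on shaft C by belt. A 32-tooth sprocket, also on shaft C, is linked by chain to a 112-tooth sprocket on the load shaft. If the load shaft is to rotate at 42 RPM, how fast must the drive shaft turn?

196 RPM

Overall ratio R = 0.66667 × 2 × 3.5 = 4.6667.
Required input speed = output speed × R = 42 × 4.6667 = 196 RPM.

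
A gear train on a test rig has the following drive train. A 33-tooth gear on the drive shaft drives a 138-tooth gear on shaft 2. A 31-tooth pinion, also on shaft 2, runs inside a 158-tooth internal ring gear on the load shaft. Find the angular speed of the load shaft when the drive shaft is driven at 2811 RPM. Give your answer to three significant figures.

132 RPM

gear mesh 138/33 = 4.1818 → 2811/4.1818 = 672.2 RPM
internal gear 158/31 = 5.0968 → 672.2/5.0968 = 131.89 RPM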